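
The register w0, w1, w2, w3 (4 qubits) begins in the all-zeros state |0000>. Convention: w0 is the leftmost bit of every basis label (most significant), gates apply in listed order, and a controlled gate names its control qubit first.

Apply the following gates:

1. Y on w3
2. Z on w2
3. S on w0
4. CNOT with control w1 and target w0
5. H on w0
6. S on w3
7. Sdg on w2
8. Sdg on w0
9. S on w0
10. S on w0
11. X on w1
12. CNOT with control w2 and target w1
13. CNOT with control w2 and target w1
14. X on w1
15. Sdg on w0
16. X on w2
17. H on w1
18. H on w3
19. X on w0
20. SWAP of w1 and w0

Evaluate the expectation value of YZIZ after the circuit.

In the final state, YZIZ has expectation 0.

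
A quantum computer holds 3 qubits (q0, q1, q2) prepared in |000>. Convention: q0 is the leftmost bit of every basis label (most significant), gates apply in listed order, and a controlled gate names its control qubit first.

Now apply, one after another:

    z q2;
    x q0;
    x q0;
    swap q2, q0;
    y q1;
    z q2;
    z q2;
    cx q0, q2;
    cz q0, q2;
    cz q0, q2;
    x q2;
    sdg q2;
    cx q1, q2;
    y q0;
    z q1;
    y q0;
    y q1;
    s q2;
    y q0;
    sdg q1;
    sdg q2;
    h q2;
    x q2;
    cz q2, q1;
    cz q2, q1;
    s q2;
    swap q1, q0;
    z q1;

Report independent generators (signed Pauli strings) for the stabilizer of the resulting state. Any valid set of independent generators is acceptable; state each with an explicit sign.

The stabilizer group can be generated by +IIY, +ZII, -IZI, among other valid generating sets.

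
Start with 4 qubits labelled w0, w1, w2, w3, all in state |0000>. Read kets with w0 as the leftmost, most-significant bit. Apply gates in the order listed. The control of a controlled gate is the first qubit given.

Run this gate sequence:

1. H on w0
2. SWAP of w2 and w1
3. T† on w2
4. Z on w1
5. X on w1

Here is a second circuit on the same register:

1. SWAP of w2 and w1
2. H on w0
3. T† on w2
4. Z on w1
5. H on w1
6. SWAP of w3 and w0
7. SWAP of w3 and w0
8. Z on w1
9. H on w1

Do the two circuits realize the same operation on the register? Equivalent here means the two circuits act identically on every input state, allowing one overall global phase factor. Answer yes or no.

Yes — the two circuits implement the same unitary up to a global phase.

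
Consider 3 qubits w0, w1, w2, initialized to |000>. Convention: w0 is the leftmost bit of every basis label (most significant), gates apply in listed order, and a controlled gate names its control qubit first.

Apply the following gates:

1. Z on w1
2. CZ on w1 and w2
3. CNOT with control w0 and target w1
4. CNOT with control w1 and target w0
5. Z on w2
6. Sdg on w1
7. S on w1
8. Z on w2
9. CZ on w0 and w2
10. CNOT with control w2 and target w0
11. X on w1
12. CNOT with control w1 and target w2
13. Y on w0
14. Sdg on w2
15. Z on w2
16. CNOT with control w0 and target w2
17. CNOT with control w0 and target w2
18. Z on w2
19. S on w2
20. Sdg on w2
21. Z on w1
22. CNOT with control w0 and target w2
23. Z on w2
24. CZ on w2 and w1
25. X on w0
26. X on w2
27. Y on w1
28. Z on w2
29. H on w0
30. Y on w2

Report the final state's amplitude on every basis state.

The resulting statevector has amplitude -sqrt(2)/2 on |000>, -sqrt(2)/2 on |100>, and 0 on every other basis state.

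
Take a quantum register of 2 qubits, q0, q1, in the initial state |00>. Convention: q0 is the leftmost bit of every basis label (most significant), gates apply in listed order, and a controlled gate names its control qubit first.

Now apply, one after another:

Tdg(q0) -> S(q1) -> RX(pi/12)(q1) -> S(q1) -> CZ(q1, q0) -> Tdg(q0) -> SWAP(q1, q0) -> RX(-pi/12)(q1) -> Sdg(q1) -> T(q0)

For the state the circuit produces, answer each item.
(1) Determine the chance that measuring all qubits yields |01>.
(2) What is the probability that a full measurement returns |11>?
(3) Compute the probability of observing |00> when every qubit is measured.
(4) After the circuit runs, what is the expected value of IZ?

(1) A full measurement returns |01> with probability 1/8 - sqrt(3)/16.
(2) Outcome |11> occurs with probability -sqrt(6)/8 - sqrt(2)/8 + sqrt(3)/16 + 3/8.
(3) A full measurement returns |00> with probability sqrt(3)/16 + sqrt(2)/8 + sqrt(6)/8 + 3/8.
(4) The observable IZ averages to sqrt(2)/4 + sqrt(6)/4.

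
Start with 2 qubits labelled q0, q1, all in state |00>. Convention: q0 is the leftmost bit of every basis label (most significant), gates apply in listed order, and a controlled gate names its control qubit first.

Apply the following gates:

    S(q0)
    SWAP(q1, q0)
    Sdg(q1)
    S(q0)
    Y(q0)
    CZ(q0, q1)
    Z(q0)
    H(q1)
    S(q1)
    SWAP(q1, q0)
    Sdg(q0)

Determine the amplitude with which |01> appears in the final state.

The amplitude on |01> is -sqrt(2)*I/2.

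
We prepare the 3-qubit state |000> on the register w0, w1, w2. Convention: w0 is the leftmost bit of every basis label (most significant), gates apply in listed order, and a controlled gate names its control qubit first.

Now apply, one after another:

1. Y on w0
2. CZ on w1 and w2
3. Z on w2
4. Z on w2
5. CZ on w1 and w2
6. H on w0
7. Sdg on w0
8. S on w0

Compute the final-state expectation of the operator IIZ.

The expectation value of IIZ is 1.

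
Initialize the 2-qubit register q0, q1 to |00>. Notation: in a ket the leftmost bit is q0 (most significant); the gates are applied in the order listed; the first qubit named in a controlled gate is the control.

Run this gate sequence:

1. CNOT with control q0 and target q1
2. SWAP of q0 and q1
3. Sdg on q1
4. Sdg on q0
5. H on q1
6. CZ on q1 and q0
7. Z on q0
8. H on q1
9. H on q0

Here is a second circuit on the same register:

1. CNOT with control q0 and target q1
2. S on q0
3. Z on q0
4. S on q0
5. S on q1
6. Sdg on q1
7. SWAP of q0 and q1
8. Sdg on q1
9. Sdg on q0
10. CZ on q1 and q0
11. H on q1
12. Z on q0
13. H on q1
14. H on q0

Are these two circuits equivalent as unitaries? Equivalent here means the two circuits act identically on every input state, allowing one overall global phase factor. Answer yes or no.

No, they are not equivalent — no single phase factor reconciles the two unitaries.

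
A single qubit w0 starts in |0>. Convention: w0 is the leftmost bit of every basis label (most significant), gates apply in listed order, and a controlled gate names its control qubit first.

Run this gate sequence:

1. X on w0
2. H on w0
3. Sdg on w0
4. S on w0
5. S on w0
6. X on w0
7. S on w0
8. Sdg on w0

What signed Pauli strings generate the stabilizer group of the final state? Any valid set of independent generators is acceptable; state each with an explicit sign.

The final state is stabilized by the group generated by +Y; other independent generating sets are equally valid.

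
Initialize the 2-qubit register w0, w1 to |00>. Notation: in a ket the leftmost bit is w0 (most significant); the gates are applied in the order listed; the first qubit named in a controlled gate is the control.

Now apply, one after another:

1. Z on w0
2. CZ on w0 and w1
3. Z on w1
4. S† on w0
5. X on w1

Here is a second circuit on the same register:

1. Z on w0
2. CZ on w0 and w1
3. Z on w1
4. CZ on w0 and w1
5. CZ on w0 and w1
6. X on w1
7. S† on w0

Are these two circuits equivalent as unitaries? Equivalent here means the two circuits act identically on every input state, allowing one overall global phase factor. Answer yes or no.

Yes, they are equivalent — the unitaries differ by at most a global phase.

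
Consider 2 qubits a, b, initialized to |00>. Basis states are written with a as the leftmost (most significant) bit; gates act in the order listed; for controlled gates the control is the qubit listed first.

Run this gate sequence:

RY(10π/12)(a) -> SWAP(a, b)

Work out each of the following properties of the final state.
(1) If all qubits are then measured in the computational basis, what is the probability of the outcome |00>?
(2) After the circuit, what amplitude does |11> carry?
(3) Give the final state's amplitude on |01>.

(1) Outcome |00> occurs with probability 1/2 - sqrt(3)/4.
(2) The amplitude on |11> is 0.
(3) The final state's coefficient on |01> equals sqrt(2)/4 + sqrt(6)/4.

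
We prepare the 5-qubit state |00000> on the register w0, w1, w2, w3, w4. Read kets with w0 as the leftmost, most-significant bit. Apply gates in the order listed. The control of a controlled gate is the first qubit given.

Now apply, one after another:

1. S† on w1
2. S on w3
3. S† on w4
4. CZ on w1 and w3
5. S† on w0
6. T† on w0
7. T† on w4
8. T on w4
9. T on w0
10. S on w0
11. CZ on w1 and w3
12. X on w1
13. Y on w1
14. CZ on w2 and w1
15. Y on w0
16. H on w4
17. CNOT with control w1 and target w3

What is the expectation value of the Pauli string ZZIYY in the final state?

In the final state, ZZIYY has expectation 0. Key observation: the block from step 4 through step 11 cancels to the identity and can be dropped.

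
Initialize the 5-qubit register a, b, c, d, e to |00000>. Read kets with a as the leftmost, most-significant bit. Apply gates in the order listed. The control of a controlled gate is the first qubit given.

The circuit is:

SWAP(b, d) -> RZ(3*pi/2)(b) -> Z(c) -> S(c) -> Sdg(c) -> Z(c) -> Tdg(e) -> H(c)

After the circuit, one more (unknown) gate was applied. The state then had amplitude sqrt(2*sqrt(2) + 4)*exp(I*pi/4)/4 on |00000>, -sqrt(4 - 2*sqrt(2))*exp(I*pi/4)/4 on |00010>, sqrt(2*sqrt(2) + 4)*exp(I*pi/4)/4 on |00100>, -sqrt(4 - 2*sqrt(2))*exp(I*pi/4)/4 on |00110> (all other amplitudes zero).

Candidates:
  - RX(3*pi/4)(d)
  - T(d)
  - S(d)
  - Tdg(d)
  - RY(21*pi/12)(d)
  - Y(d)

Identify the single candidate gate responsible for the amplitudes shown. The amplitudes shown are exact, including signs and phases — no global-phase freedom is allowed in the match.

The unique candidate consistent with the amplitudes is RY(21*pi/12)(d).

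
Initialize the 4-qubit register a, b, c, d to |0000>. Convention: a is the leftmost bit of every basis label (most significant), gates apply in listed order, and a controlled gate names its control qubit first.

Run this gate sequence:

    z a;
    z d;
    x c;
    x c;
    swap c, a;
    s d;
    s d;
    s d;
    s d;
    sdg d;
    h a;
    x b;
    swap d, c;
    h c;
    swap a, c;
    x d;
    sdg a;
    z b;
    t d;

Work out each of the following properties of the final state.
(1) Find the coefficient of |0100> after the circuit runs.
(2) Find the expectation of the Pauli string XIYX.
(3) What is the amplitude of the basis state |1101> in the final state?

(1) The final state's coefficient on |0100> equals 0. Key observation: gates 6-9 undo each other exactly, leaving only the rest of the circuit to track.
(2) The observable XIYX averages to 0.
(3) |1101> carries amplitude exp(3*I*pi/4)/2 in the final state.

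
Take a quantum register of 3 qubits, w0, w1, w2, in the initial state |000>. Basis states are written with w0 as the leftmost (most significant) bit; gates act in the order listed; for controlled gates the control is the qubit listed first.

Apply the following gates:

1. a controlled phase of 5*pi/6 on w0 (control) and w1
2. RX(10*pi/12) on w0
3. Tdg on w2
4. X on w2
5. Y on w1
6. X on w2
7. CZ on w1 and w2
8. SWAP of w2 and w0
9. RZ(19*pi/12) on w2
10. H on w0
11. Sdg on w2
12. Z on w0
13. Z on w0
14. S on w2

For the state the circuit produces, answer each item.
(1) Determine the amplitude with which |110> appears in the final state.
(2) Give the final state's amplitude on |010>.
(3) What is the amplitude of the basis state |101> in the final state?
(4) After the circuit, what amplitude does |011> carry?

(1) The amplitude on |110> is (1 - sqrt(3))*exp(17*I*pi/24)/4.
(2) The amplitude on |010> is (1 - sqrt(3))*exp(17*I*pi/24)/4.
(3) The final state's coefficient on |101> equals 0.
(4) |011> carries amplitude exp(19*I*pi/24)/4 + sqrt(3)*exp(19*I*pi/24)/4 in the final state.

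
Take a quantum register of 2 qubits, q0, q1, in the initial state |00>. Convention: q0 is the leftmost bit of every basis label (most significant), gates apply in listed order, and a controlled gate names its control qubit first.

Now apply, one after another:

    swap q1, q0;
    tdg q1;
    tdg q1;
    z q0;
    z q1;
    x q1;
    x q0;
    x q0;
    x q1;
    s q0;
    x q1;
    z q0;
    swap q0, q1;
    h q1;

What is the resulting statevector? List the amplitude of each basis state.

After the circuit, the state carries amplitude 0 on |00>, 0 on |01>, sqrt(2)/2 on |10>, sqrt(2)/2 on |11>. Key observation: steps 6-9 multiply out to the identity, so the circuit reduces to the remaining gates.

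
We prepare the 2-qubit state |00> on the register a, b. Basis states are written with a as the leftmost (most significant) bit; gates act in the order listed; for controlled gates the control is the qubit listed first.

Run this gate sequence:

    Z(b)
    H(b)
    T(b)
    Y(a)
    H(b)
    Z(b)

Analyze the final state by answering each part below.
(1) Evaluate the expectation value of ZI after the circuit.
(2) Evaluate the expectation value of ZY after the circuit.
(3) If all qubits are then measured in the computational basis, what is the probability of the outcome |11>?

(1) The expectation value of ZI is -1.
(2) The expectation value of ZY is -sqrt(2)/2.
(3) Outcome |11> occurs with probability 1/2 - sqrt(2)/4.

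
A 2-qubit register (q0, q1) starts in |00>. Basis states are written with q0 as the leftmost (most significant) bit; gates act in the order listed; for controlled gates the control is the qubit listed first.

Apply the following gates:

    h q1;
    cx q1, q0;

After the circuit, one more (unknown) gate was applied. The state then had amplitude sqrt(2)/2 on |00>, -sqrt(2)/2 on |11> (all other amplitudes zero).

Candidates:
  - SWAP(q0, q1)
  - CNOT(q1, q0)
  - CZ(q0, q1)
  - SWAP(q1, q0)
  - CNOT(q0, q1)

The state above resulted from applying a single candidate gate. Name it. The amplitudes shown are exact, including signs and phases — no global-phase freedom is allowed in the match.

The unique candidate consistent with the amplitudes is CZ(q0, q1).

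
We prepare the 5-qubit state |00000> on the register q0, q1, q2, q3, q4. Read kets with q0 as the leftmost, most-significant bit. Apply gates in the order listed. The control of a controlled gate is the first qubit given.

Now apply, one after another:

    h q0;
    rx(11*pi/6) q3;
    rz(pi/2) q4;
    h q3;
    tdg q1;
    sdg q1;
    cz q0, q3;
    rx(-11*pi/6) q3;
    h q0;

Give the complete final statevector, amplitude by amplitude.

The final amplitudes are (-2*sqrt(2) - sqrt(6) - sqrt(2)*I)*exp(3*I*pi/4)/8 on |00000>, (-2*sqrt(2) + sqrt(6) + sqrt(2)*I)*exp(3*I*pi/4)/8 on |00010>, (-sqrt(6) + 2*sqrt(2) + sqrt(2)*I)*exp(3*I*pi/4)/8 on |10000>, (-2*sqrt(2) - sqrt(6) + sqrt(2)*I)*exp(3*I*pi/4)/8 on |10010>, and 0 on every other basis state.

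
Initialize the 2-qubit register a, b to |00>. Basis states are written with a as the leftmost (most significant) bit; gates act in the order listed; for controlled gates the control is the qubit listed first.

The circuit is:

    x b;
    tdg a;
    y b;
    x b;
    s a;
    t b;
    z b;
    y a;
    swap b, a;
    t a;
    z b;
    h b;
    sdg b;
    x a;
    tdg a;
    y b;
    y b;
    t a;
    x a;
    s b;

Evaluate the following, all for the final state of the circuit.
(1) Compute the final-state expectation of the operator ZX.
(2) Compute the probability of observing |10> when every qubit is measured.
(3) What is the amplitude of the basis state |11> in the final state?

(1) In the final state, ZX has expectation 1.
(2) A full measurement returns |10> with probability 1/2.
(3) |11> carries amplitude -sqrt(2)*I/2 in the final state.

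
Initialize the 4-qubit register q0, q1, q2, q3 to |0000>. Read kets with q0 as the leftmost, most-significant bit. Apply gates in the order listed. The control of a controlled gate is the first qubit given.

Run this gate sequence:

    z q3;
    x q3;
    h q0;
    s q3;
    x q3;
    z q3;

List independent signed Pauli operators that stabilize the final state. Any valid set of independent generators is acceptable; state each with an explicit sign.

One valid set of independent stabilizer generators is +XIII, +IZII, +IIZI, +IIIZ (any independent generating set of the same group is equally correct).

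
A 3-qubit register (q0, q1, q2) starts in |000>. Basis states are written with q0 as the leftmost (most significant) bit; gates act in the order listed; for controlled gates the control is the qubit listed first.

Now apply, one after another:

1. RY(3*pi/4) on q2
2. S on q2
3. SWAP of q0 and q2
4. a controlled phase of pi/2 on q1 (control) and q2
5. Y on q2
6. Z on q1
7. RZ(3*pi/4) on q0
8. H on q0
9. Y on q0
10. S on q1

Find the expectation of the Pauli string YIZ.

In the final state, YIZ has expectation -1/2.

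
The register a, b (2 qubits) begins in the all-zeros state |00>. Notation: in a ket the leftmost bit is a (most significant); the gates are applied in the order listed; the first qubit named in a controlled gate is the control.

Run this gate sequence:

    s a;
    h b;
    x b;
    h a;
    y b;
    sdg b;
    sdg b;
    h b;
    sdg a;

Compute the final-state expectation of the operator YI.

The expectation value of YI is -1.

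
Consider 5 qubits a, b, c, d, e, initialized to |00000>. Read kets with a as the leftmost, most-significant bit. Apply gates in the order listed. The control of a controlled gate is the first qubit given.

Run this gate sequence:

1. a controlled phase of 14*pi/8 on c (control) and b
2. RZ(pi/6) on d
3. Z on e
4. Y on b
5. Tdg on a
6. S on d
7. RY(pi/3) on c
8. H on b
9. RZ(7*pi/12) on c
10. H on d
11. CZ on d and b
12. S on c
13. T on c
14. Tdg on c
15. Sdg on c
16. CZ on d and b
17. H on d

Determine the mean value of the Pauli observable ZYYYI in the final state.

The expectation value of ZYYYI is 0. Key observation: gates 10-17 undo each other exactly, leaving only the rest of the circuit to track.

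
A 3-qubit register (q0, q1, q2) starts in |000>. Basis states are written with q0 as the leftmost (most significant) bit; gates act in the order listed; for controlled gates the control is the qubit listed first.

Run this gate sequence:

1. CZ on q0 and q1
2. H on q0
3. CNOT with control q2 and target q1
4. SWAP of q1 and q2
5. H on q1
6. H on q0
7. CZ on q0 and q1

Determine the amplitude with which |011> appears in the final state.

The amplitude on |011> is 0.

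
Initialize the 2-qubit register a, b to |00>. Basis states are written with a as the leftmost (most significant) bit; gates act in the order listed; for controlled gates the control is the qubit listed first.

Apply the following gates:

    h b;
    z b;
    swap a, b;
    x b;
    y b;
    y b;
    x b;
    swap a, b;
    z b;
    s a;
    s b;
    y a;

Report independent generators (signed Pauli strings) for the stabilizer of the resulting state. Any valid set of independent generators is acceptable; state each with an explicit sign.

One valid set of independent stabilizer generators is +IY, -ZI (any independent generating set of the same group is equally correct). Key observation: the block from step 2 through step 9 cancels to the identity and can be dropped.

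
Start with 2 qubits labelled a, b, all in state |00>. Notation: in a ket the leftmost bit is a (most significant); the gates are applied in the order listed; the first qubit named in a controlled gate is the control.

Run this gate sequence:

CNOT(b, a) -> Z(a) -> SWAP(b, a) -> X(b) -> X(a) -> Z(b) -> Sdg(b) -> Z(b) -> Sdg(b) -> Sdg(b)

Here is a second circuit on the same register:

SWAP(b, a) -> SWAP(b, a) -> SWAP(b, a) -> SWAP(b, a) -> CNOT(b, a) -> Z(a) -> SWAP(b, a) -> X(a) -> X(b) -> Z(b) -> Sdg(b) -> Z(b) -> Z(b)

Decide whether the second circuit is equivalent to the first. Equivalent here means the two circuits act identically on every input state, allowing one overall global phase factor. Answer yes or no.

Yes: on every input state the two circuits agree up to one overall phase factor.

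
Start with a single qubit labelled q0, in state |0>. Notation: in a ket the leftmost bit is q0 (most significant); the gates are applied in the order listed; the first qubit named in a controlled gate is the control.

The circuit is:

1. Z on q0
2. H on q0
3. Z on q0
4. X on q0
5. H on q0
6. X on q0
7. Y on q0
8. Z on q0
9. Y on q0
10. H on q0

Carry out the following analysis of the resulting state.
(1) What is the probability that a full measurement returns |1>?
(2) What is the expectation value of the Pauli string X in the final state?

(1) Outcome |1> occurs with probability 1/2.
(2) The observable X averages to 1.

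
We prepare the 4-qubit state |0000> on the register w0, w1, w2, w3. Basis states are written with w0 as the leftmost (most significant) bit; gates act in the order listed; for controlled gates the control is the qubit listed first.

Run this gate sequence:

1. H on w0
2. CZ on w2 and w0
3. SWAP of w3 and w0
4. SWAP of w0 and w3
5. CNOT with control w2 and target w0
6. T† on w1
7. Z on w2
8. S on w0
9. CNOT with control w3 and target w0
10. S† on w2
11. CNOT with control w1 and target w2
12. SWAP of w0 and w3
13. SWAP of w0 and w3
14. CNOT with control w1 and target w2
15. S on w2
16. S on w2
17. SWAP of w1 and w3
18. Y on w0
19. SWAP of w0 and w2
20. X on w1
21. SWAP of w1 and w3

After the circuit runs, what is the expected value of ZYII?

The expectation value of ZYII is 0.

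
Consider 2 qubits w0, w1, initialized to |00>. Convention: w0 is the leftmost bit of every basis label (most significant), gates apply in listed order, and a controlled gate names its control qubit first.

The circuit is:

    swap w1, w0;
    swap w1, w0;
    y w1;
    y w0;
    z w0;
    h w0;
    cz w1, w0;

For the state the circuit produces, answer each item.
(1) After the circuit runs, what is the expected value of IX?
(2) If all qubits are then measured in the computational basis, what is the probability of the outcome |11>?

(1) The expectation value of IX is 0. Key observation: steps 1-2 multiply out to the identity, so the circuit reduces to the remaining gates.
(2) A full measurement returns |11> with probability 1/2.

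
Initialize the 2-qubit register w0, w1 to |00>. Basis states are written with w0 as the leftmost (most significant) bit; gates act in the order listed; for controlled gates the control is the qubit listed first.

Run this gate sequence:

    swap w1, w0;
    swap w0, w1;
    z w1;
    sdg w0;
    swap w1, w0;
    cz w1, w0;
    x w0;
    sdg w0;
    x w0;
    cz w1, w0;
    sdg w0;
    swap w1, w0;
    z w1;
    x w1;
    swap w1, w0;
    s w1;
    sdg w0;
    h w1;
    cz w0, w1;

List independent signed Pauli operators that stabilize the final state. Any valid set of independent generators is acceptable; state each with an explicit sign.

The stabilizer group can be generated by -IX, -ZI, among other valid generating sets.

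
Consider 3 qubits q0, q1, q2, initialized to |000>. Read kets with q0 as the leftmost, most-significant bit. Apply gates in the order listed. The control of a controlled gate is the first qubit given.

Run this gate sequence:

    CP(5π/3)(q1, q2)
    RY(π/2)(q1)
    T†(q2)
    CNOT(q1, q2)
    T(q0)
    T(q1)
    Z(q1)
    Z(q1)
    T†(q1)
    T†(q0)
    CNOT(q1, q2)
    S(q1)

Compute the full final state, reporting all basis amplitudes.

After the circuit, the state carries amplitude sqrt(2)/2 on |000>, sqrt(2)*I/2 on |010>, and 0 on every other basis state. Key observation: gates 4-11 undo each other exactly, leaving only the rest of the circuit to track.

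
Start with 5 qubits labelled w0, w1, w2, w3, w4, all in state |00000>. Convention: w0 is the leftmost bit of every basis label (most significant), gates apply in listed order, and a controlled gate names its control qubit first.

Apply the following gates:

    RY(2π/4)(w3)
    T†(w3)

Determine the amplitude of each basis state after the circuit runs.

After the circuit, the state carries amplitude sqrt(2)/2 on |00000>, -sqrt(2)*exp(3*I*pi/4)/2 on |00010>, and 0 on every other basis state.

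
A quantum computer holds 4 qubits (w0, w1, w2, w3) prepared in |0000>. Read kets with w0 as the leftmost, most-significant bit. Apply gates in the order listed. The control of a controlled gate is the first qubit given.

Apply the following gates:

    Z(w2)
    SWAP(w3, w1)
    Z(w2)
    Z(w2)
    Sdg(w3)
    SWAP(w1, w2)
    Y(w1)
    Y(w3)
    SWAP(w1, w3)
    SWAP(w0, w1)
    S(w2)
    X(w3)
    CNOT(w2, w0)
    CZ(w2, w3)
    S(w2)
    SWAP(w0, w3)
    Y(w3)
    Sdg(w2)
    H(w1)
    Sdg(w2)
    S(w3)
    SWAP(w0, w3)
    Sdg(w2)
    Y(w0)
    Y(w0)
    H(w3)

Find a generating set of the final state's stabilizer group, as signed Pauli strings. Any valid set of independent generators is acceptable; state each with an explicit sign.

The final state is stabilized by the group generated by +IXII, +IIIX, +ZIII, +IIZI; other independent generating sets are equally valid.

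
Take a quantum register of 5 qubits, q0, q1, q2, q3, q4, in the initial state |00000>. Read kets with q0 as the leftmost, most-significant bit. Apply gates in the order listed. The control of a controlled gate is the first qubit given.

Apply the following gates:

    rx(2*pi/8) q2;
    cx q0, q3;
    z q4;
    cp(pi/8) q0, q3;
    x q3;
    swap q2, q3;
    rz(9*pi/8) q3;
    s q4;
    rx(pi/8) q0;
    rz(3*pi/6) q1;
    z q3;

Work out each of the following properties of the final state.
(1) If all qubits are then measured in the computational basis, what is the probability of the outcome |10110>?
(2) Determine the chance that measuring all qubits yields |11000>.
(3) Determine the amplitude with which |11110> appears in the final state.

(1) Outcome |10110> occurs with probability (2 - sqrt(2))*(2 - sqrt(sqrt(2) + 2))/16.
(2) A full measurement returns |11000> with probability 0.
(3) The amplitude on |11110> is 0.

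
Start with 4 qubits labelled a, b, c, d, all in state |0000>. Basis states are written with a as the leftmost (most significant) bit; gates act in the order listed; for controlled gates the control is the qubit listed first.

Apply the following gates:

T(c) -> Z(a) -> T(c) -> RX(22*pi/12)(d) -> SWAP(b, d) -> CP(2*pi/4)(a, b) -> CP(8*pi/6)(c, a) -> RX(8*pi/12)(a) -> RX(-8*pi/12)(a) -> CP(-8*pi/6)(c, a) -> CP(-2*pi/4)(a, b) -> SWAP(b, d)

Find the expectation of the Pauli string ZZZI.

The expectation value of ZZZI is 1. Key observation: gates 5-12 undo each other exactly, leaving only the rest of the circuit to track.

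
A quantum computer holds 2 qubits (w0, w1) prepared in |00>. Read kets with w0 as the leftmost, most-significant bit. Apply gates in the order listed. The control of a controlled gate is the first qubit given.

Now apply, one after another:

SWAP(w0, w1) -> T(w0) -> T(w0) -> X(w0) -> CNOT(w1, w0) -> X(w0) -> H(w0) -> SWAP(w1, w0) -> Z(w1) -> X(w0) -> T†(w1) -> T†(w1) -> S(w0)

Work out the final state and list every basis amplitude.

The resulting statevector has amplitude 0 on |00>, 0 on |01>, sqrt(2)*I/2 on |10>, -sqrt(2)/2 on |11>.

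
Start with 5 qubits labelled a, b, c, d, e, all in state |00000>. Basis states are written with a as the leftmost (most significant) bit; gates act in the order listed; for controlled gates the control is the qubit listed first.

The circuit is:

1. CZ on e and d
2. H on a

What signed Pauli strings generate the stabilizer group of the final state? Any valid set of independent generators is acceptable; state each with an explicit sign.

The final state is stabilized by the group generated by +XIIII, +IZIII, +IIZII, +IIIZI, +IIIIZ; other independent generating sets are equally valid.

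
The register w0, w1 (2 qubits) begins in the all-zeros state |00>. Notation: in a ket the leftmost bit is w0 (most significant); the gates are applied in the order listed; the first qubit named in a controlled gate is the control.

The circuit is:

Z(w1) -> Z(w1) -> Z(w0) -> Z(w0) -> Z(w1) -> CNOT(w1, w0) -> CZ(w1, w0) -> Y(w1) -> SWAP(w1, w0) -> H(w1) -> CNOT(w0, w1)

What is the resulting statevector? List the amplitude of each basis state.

After the circuit, the state carries amplitude 0 on |00>, 0 on |01>, sqrt(2)*I/2 on |10>, sqrt(2)*I/2 on |11>. Key observation: the block from step 2 through step 5 cancels to the identity and can be dropped.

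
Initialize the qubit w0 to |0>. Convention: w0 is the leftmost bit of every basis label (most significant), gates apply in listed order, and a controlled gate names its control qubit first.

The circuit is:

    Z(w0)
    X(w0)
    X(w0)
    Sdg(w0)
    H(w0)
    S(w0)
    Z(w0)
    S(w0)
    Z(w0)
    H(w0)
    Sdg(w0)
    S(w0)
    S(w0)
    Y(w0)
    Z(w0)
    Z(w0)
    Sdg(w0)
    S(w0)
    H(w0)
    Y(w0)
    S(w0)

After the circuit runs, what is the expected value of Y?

The observable Y averages to -1.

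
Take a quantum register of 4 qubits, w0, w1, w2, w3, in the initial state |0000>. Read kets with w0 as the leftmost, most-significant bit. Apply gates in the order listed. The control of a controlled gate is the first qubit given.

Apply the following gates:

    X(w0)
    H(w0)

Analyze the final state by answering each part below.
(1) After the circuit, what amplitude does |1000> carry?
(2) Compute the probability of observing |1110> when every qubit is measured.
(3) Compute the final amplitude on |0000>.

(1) The final state's coefficient on |1000> equals -sqrt(2)/2.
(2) A full measurement returns |1110> with probability 0.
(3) The final state's coefficient on |0000> equals sqrt(2)/2.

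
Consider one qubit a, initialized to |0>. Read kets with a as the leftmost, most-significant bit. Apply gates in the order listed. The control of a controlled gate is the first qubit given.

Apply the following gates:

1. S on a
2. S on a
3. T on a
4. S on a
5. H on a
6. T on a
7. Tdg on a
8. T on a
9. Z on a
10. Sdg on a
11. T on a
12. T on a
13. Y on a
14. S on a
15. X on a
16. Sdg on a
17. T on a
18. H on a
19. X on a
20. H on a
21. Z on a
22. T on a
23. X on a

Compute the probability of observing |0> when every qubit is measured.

The probability of measuring |0> is 1/2. Key observation: the block from step 18 through step 21 cancels to the identity and can be dropped.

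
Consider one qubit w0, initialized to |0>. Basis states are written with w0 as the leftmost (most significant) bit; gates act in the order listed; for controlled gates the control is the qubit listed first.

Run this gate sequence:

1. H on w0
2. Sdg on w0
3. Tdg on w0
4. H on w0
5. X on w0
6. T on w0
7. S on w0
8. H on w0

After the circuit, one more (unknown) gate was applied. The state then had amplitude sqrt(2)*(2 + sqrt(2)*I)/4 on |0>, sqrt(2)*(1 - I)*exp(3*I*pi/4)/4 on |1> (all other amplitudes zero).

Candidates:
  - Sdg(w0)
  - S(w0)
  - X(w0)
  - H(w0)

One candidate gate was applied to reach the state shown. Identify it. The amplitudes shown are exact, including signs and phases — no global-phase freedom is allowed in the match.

The unique candidate consistent with the amplitudes is S(w0).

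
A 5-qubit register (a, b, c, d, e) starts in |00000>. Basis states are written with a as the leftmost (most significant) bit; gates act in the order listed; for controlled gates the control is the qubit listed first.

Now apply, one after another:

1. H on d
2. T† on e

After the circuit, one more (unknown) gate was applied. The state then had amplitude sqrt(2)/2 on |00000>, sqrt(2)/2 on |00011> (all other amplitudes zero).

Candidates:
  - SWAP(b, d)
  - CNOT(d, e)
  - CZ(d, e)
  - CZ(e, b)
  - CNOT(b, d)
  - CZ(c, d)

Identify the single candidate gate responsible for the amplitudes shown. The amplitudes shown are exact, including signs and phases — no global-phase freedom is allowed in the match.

It was CNOT(d, e) that produced the state shown.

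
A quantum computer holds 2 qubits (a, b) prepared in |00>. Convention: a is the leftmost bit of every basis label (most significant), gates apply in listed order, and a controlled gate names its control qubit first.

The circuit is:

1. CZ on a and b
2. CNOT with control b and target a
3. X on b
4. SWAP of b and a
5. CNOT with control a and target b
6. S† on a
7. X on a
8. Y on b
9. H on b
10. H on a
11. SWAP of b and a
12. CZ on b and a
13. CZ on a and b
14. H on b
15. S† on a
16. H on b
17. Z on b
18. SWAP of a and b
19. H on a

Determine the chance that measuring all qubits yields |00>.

The probability of measuring |00> is 0.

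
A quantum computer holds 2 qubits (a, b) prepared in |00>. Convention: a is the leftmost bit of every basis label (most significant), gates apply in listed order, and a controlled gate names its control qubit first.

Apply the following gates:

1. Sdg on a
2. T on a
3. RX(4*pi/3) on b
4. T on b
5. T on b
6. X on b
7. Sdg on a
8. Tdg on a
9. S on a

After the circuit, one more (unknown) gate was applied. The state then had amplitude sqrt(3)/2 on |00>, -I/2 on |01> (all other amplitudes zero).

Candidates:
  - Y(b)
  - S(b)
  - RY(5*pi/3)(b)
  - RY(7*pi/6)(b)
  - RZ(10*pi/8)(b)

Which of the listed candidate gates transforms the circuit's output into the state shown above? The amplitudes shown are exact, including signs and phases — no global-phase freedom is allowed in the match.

The applied gate was S(b).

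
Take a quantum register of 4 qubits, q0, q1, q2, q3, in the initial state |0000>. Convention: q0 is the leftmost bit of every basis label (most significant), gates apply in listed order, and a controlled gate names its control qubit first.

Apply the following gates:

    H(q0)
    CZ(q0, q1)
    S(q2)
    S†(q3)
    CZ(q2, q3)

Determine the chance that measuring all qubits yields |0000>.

A full measurement returns |0000> with probability 1/2.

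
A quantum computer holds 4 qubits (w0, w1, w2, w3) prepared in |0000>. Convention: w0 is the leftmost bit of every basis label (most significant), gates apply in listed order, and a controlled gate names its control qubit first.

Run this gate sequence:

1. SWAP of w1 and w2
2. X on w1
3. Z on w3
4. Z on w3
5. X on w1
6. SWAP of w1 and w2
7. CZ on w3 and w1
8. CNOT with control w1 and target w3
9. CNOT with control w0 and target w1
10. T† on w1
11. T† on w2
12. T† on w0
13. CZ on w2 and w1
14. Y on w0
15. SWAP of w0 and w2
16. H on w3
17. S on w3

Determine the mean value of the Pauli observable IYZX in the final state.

The observable IYZX averages to 0.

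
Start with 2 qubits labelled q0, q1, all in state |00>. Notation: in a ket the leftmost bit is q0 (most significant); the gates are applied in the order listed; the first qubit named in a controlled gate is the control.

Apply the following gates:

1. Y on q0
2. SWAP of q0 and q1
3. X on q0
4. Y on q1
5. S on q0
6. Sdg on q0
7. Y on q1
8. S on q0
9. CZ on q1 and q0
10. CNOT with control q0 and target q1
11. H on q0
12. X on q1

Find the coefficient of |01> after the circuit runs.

The amplitude on |01> is sqrt(2)/2. Key observation: the block from step 4 through step 7 cancels to the identity and can be dropped.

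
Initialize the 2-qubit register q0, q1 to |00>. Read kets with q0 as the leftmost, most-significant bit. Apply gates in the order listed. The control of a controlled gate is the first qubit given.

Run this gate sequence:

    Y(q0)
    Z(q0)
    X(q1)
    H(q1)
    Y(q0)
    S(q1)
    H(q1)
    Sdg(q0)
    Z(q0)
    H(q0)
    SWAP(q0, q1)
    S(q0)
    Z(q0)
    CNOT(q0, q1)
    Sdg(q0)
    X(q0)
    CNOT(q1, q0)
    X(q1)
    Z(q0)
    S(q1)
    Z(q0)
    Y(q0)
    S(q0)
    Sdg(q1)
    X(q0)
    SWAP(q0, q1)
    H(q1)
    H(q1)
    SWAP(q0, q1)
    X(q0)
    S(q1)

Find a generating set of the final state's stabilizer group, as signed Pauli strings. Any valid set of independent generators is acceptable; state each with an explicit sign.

One valid set of independent stabilizer generators is +XZ, -ZX (any independent generating set of the same group is equally correct). Key observation: steps 24-31 multiply out to the identity, so the circuit reduces to the remaining gates.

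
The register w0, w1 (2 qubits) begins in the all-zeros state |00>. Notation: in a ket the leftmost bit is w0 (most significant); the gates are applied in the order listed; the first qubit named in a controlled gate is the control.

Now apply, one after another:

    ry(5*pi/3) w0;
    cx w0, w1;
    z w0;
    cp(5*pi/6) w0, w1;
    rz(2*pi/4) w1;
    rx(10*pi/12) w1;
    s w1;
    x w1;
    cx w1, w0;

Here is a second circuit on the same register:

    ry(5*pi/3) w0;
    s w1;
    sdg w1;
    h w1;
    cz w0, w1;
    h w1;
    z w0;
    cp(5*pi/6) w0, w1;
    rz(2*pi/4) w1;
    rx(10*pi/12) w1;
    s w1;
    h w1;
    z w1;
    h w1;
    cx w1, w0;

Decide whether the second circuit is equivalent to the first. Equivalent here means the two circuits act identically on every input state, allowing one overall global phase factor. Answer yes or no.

Yes, they are equivalent — the unitaries differ by at most a global phase.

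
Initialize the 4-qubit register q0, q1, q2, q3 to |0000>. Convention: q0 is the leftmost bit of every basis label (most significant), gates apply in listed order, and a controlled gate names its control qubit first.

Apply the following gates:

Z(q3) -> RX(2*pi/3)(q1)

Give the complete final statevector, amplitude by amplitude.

The resulting statevector has amplitude 1/2 on |0000>, -sqrt(3)*I/2 on |0100>, and 0 on every other basis state.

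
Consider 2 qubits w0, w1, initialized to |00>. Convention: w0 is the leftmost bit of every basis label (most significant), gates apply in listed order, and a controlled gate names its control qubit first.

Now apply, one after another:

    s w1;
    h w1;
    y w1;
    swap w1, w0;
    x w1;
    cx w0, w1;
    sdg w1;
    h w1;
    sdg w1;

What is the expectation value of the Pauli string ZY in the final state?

The expectation value of ZY is 1.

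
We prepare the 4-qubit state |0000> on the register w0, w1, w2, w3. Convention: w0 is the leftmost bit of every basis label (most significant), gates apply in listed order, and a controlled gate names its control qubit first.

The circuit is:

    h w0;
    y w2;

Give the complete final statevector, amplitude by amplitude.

After the circuit, the state carries amplitude sqrt(2)*I/2 on |0010>, sqrt(2)*I/2 on |1010>, and 0 on every other basis state.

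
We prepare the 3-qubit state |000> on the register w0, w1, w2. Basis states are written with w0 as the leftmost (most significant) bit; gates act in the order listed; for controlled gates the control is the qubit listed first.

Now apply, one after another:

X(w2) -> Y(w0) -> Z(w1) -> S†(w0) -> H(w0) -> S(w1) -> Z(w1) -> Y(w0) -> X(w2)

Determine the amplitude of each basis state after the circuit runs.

The resulting statevector has amplitude sqrt(2)*I/2 on |000>, sqrt(2)*I/2 on |100>, and 0 on every other basis state.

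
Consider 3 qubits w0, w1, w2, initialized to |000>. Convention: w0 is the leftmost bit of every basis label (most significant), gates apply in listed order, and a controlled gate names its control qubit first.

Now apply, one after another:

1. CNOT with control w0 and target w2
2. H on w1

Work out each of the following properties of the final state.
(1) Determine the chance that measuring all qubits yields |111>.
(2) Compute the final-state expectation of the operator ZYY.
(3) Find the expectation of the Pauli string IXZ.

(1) The probability of measuring |111> is 0.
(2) The expectation value of ZYY is 0.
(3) The observable IXZ averages to 1.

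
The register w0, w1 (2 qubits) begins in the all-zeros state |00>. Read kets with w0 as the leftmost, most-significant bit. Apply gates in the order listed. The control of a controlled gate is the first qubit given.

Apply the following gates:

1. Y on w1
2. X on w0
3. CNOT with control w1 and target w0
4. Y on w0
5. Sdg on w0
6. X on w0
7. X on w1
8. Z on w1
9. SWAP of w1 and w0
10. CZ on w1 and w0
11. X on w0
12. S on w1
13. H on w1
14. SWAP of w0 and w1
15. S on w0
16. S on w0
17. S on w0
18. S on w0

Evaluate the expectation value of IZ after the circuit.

The expectation value of IZ is -1. Key observation: gates 15-18 undo each other exactly, leaving only the rest of the circuit to track.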